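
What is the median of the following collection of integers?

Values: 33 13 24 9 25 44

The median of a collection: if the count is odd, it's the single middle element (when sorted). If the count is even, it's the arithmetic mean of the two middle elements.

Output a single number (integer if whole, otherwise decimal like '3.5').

Answer: 24.5

Derivation:
Step 1: insert 33 -> lo=[33] (size 1, max 33) hi=[] (size 0) -> median=33
Step 2: insert 13 -> lo=[13] (size 1, max 13) hi=[33] (size 1, min 33) -> median=23
Step 3: insert 24 -> lo=[13, 24] (size 2, max 24) hi=[33] (size 1, min 33) -> median=24
Step 4: insert 9 -> lo=[9, 13] (size 2, max 13) hi=[24, 33] (size 2, min 24) -> median=18.5
Step 5: insert 25 -> lo=[9, 13, 24] (size 3, max 24) hi=[25, 33] (size 2, min 25) -> median=24
Step 6: insert 44 -> lo=[9, 13, 24] (size 3, max 24) hi=[25, 33, 44] (size 3, min 25) -> median=24.5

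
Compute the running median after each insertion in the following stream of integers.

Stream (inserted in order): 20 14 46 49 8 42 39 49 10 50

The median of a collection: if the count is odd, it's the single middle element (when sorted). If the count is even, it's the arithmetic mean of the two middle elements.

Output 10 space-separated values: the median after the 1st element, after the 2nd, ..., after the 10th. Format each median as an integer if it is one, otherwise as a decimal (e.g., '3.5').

Step 1: insert 20 -> lo=[20] (size 1, max 20) hi=[] (size 0) -> median=20
Step 2: insert 14 -> lo=[14] (size 1, max 14) hi=[20] (size 1, min 20) -> median=17
Step 3: insert 46 -> lo=[14, 20] (size 2, max 20) hi=[46] (size 1, min 46) -> median=20
Step 4: insert 49 -> lo=[14, 20] (size 2, max 20) hi=[46, 49] (size 2, min 46) -> median=33
Step 5: insert 8 -> lo=[8, 14, 20] (size 3, max 20) hi=[46, 49] (size 2, min 46) -> median=20
Step 6: insert 42 -> lo=[8, 14, 20] (size 3, max 20) hi=[42, 46, 49] (size 3, min 42) -> median=31
Step 7: insert 39 -> lo=[8, 14, 20, 39] (size 4, max 39) hi=[42, 46, 49] (size 3, min 42) -> median=39
Step 8: insert 49 -> lo=[8, 14, 20, 39] (size 4, max 39) hi=[42, 46, 49, 49] (size 4, min 42) -> median=40.5
Step 9: insert 10 -> lo=[8, 10, 14, 20, 39] (size 5, max 39) hi=[42, 46, 49, 49] (size 4, min 42) -> median=39
Step 10: insert 50 -> lo=[8, 10, 14, 20, 39] (size 5, max 39) hi=[42, 46, 49, 49, 50] (size 5, min 42) -> median=40.5

Answer: 20 17 20 33 20 31 39 40.5 39 40.5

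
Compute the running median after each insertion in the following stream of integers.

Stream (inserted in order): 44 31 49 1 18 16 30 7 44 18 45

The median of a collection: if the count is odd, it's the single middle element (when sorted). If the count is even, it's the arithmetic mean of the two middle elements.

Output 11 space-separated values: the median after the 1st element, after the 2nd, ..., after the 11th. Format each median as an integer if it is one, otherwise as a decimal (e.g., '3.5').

Step 1: insert 44 -> lo=[44] (size 1, max 44) hi=[] (size 0) -> median=44
Step 2: insert 31 -> lo=[31] (size 1, max 31) hi=[44] (size 1, min 44) -> median=37.5
Step 3: insert 49 -> lo=[31, 44] (size 2, max 44) hi=[49] (size 1, min 49) -> median=44
Step 4: insert 1 -> lo=[1, 31] (size 2, max 31) hi=[44, 49] (size 2, min 44) -> median=37.5
Step 5: insert 18 -> lo=[1, 18, 31] (size 3, max 31) hi=[44, 49] (size 2, min 44) -> median=31
Step 6: insert 16 -> lo=[1, 16, 18] (size 3, max 18) hi=[31, 44, 49] (size 3, min 31) -> median=24.5
Step 7: insert 30 -> lo=[1, 16, 18, 30] (size 4, max 30) hi=[31, 44, 49] (size 3, min 31) -> median=30
Step 8: insert 7 -> lo=[1, 7, 16, 18] (size 4, max 18) hi=[30, 31, 44, 49] (size 4, min 30) -> median=24
Step 9: insert 44 -> lo=[1, 7, 16, 18, 30] (size 5, max 30) hi=[31, 44, 44, 49] (size 4, min 31) -> median=30
Step 10: insert 18 -> lo=[1, 7, 16, 18, 18] (size 5, max 18) hi=[30, 31, 44, 44, 49] (size 5, min 30) -> median=24
Step 11: insert 45 -> lo=[1, 7, 16, 18, 18, 30] (size 6, max 30) hi=[31, 44, 44, 45, 49] (size 5, min 31) -> median=30

Answer: 44 37.5 44 37.5 31 24.5 30 24 30 24 30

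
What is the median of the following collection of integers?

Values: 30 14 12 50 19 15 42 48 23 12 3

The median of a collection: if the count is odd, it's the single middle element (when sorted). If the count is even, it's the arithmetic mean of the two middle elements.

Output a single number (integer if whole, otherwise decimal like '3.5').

Step 1: insert 30 -> lo=[30] (size 1, max 30) hi=[] (size 0) -> median=30
Step 2: insert 14 -> lo=[14] (size 1, max 14) hi=[30] (size 1, min 30) -> median=22
Step 3: insert 12 -> lo=[12, 14] (size 2, max 14) hi=[30] (size 1, min 30) -> median=14
Step 4: insert 50 -> lo=[12, 14] (size 2, max 14) hi=[30, 50] (size 2, min 30) -> median=22
Step 5: insert 19 -> lo=[12, 14, 19] (size 3, max 19) hi=[30, 50] (size 2, min 30) -> median=19
Step 6: insert 15 -> lo=[12, 14, 15] (size 3, max 15) hi=[19, 30, 50] (size 3, min 19) -> median=17
Step 7: insert 42 -> lo=[12, 14, 15, 19] (size 4, max 19) hi=[30, 42, 50] (size 3, min 30) -> median=19
Step 8: insert 48 -> lo=[12, 14, 15, 19] (size 4, max 19) hi=[30, 42, 48, 50] (size 4, min 30) -> median=24.5
Step 9: insert 23 -> lo=[12, 14, 15, 19, 23] (size 5, max 23) hi=[30, 42, 48, 50] (size 4, min 30) -> median=23
Step 10: insert 12 -> lo=[12, 12, 14, 15, 19] (size 5, max 19) hi=[23, 30, 42, 48, 50] (size 5, min 23) -> median=21
Step 11: insert 3 -> lo=[3, 12, 12, 14, 15, 19] (size 6, max 19) hi=[23, 30, 42, 48, 50] (size 5, min 23) -> median=19

Answer: 19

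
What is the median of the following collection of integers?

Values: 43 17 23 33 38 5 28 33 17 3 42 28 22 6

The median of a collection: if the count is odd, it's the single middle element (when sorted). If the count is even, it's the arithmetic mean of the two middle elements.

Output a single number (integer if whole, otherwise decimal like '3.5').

Answer: 25.5

Derivation:
Step 1: insert 43 -> lo=[43] (size 1, max 43) hi=[] (size 0) -> median=43
Step 2: insert 17 -> lo=[17] (size 1, max 17) hi=[43] (size 1, min 43) -> median=30
Step 3: insert 23 -> lo=[17, 23] (size 2, max 23) hi=[43] (size 1, min 43) -> median=23
Step 4: insert 33 -> lo=[17, 23] (size 2, max 23) hi=[33, 43] (size 2, min 33) -> median=28
Step 5: insert 38 -> lo=[17, 23, 33] (size 3, max 33) hi=[38, 43] (size 2, min 38) -> median=33
Step 6: insert 5 -> lo=[5, 17, 23] (size 3, max 23) hi=[33, 38, 43] (size 3, min 33) -> median=28
Step 7: insert 28 -> lo=[5, 17, 23, 28] (size 4, max 28) hi=[33, 38, 43] (size 3, min 33) -> median=28
Step 8: insert 33 -> lo=[5, 17, 23, 28] (size 4, max 28) hi=[33, 33, 38, 43] (size 4, min 33) -> median=30.5
Step 9: insert 17 -> lo=[5, 17, 17, 23, 28] (size 5, max 28) hi=[33, 33, 38, 43] (size 4, min 33) -> median=28
Step 10: insert 3 -> lo=[3, 5, 17, 17, 23] (size 5, max 23) hi=[28, 33, 33, 38, 43] (size 5, min 28) -> median=25.5
Step 11: insert 42 -> lo=[3, 5, 17, 17, 23, 28] (size 6, max 28) hi=[33, 33, 38, 42, 43] (size 5, min 33) -> median=28
Step 12: insert 28 -> lo=[3, 5, 17, 17, 23, 28] (size 6, max 28) hi=[28, 33, 33, 38, 42, 43] (size 6, min 28) -> median=28
Step 13: insert 22 -> lo=[3, 5, 17, 17, 22, 23, 28] (size 7, max 28) hi=[28, 33, 33, 38, 42, 43] (size 6, min 28) -> median=28
Step 14: insert 6 -> lo=[3, 5, 6, 17, 17, 22, 23] (size 7, max 23) hi=[28, 28, 33, 33, 38, 42, 43] (size 7, min 28) -> median=25.5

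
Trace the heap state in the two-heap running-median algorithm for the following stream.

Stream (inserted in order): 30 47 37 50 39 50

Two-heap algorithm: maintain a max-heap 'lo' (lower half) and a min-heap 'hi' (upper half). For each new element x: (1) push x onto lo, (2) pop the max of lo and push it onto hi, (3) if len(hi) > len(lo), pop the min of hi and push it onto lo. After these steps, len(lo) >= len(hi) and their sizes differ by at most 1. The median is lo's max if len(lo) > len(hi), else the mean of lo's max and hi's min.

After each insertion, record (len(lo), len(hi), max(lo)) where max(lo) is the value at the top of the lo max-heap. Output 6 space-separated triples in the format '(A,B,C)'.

Answer: (1,0,30) (1,1,30) (2,1,37) (2,2,37) (3,2,39) (3,3,39)

Derivation:
Step 1: insert 30 -> lo=[30] hi=[] -> (len(lo)=1, len(hi)=0, max(lo)=30)
Step 2: insert 47 -> lo=[30] hi=[47] -> (len(lo)=1, len(hi)=1, max(lo)=30)
Step 3: insert 37 -> lo=[30, 37] hi=[47] -> (len(lo)=2, len(hi)=1, max(lo)=37)
Step 4: insert 50 -> lo=[30, 37] hi=[47, 50] -> (len(lo)=2, len(hi)=2, max(lo)=37)
Step 5: insert 39 -> lo=[30, 37, 39] hi=[47, 50] -> (len(lo)=3, len(hi)=2, max(lo)=39)
Step 6: insert 50 -> lo=[30, 37, 39] hi=[47, 50, 50] -> (len(lo)=3, len(hi)=3, max(lo)=39)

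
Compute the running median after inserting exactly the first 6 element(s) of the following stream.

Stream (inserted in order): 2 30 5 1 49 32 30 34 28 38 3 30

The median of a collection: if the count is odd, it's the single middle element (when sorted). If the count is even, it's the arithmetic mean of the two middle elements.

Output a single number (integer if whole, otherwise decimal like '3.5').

Step 1: insert 2 -> lo=[2] (size 1, max 2) hi=[] (size 0) -> median=2
Step 2: insert 30 -> lo=[2] (size 1, max 2) hi=[30] (size 1, min 30) -> median=16
Step 3: insert 5 -> lo=[2, 5] (size 2, max 5) hi=[30] (size 1, min 30) -> median=5
Step 4: insert 1 -> lo=[1, 2] (size 2, max 2) hi=[5, 30] (size 2, min 5) -> median=3.5
Step 5: insert 49 -> lo=[1, 2, 5] (size 3, max 5) hi=[30, 49] (size 2, min 30) -> median=5
Step 6: insert 32 -> lo=[1, 2, 5] (size 3, max 5) hi=[30, 32, 49] (size 3, min 30) -> median=17.5

Answer: 17.5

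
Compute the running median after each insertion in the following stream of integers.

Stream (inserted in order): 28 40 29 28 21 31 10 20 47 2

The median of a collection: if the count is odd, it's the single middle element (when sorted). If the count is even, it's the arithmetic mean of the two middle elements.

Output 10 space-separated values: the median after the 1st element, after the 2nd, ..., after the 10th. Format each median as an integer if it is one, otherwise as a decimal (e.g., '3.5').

Answer: 28 34 29 28.5 28 28.5 28 28 28 28

Derivation:
Step 1: insert 28 -> lo=[28] (size 1, max 28) hi=[] (size 0) -> median=28
Step 2: insert 40 -> lo=[28] (size 1, max 28) hi=[40] (size 1, min 40) -> median=34
Step 3: insert 29 -> lo=[28, 29] (size 2, max 29) hi=[40] (size 1, min 40) -> median=29
Step 4: insert 28 -> lo=[28, 28] (size 2, max 28) hi=[29, 40] (size 2, min 29) -> median=28.5
Step 5: insert 21 -> lo=[21, 28, 28] (size 3, max 28) hi=[29, 40] (size 2, min 29) -> median=28
Step 6: insert 31 -> lo=[21, 28, 28] (size 3, max 28) hi=[29, 31, 40] (size 3, min 29) -> median=28.5
Step 7: insert 10 -> lo=[10, 21, 28, 28] (size 4, max 28) hi=[29, 31, 40] (size 3, min 29) -> median=28
Step 8: insert 20 -> lo=[10, 20, 21, 28] (size 4, max 28) hi=[28, 29, 31, 40] (size 4, min 28) -> median=28
Step 9: insert 47 -> lo=[10, 20, 21, 28, 28] (size 5, max 28) hi=[29, 31, 40, 47] (size 4, min 29) -> median=28
Step 10: insert 2 -> lo=[2, 10, 20, 21, 28] (size 5, max 28) hi=[28, 29, 31, 40, 47] (size 5, min 28) -> median=28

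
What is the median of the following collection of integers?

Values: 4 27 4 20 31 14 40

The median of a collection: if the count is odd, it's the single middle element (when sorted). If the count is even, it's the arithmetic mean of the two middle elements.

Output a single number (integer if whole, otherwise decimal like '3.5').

Answer: 20

Derivation:
Step 1: insert 4 -> lo=[4] (size 1, max 4) hi=[] (size 0) -> median=4
Step 2: insert 27 -> lo=[4] (size 1, max 4) hi=[27] (size 1, min 27) -> median=15.5
Step 3: insert 4 -> lo=[4, 4] (size 2, max 4) hi=[27] (size 1, min 27) -> median=4
Step 4: insert 20 -> lo=[4, 4] (size 2, max 4) hi=[20, 27] (size 2, min 20) -> median=12
Step 5: insert 31 -> lo=[4, 4, 20] (size 3, max 20) hi=[27, 31] (size 2, min 27) -> median=20
Step 6: insert 14 -> lo=[4, 4, 14] (size 3, max 14) hi=[20, 27, 31] (size 3, min 20) -> median=17
Step 7: insert 40 -> lo=[4, 4, 14, 20] (size 4, max 20) hi=[27, 31, 40] (size 3, min 27) -> median=20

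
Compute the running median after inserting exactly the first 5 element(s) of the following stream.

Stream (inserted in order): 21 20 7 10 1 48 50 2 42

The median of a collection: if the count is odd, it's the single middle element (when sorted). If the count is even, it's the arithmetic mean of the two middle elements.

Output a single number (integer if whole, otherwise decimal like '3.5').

Answer: 10

Derivation:
Step 1: insert 21 -> lo=[21] (size 1, max 21) hi=[] (size 0) -> median=21
Step 2: insert 20 -> lo=[20] (size 1, max 20) hi=[21] (size 1, min 21) -> median=20.5
Step 3: insert 7 -> lo=[7, 20] (size 2, max 20) hi=[21] (size 1, min 21) -> median=20
Step 4: insert 10 -> lo=[7, 10] (size 2, max 10) hi=[20, 21] (size 2, min 20) -> median=15
Step 5: insert 1 -> lo=[1, 7, 10] (size 3, max 10) hi=[20, 21] (size 2, min 20) -> median=10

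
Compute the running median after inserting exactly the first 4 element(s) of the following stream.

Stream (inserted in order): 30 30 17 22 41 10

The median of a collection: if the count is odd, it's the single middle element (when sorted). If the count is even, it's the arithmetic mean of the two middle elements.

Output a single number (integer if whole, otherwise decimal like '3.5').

Step 1: insert 30 -> lo=[30] (size 1, max 30) hi=[] (size 0) -> median=30
Step 2: insert 30 -> lo=[30] (size 1, max 30) hi=[30] (size 1, min 30) -> median=30
Step 3: insert 17 -> lo=[17, 30] (size 2, max 30) hi=[30] (size 1, min 30) -> median=30
Step 4: insert 22 -> lo=[17, 22] (size 2, max 22) hi=[30, 30] (size 2, min 30) -> median=26

Answer: 26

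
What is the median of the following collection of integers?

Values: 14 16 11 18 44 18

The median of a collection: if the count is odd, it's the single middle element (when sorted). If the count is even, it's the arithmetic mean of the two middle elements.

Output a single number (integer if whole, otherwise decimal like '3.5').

Answer: 17

Derivation:
Step 1: insert 14 -> lo=[14] (size 1, max 14) hi=[] (size 0) -> median=14
Step 2: insert 16 -> lo=[14] (size 1, max 14) hi=[16] (size 1, min 16) -> median=15
Step 3: insert 11 -> lo=[11, 14] (size 2, max 14) hi=[16] (size 1, min 16) -> median=14
Step 4: insert 18 -> lo=[11, 14] (size 2, max 14) hi=[16, 18] (size 2, min 16) -> median=15
Step 5: insert 44 -> lo=[11, 14, 16] (size 3, max 16) hi=[18, 44] (size 2, min 18) -> median=16
Step 6: insert 18 -> lo=[11, 14, 16] (size 3, max 16) hi=[18, 18, 44] (size 3, min 18) -> median=17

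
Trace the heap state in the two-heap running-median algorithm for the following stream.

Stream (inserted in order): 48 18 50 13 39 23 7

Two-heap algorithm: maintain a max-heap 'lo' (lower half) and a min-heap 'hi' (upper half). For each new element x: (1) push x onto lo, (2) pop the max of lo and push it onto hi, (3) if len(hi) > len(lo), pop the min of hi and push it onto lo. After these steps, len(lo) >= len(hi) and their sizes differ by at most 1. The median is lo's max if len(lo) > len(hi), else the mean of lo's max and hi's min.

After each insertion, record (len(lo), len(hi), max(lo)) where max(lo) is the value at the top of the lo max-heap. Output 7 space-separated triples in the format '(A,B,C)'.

Answer: (1,0,48) (1,1,18) (2,1,48) (2,2,18) (3,2,39) (3,3,23) (4,3,23)

Derivation:
Step 1: insert 48 -> lo=[48] hi=[] -> (len(lo)=1, len(hi)=0, max(lo)=48)
Step 2: insert 18 -> lo=[18] hi=[48] -> (len(lo)=1, len(hi)=1, max(lo)=18)
Step 3: insert 50 -> lo=[18, 48] hi=[50] -> (len(lo)=2, len(hi)=1, max(lo)=48)
Step 4: insert 13 -> lo=[13, 18] hi=[48, 50] -> (len(lo)=2, len(hi)=2, max(lo)=18)
Step 5: insert 39 -> lo=[13, 18, 39] hi=[48, 50] -> (len(lo)=3, len(hi)=2, max(lo)=39)
Step 6: insert 23 -> lo=[13, 18, 23] hi=[39, 48, 50] -> (len(lo)=3, len(hi)=3, max(lo)=23)
Step 7: insert 7 -> lo=[7, 13, 18, 23] hi=[39, 48, 50] -> (len(lo)=4, len(hi)=3, max(lo)=23)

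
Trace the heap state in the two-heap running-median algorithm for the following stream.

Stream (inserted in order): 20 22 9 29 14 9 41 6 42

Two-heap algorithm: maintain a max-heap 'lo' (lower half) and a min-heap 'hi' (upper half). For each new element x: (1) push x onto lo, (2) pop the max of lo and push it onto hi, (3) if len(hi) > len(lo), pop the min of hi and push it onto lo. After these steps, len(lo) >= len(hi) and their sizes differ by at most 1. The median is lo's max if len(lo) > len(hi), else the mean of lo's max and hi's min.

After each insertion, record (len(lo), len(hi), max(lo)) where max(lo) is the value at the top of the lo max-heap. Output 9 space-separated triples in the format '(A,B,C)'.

Answer: (1,0,20) (1,1,20) (2,1,20) (2,2,20) (3,2,20) (3,3,14) (4,3,20) (4,4,14) (5,4,20)

Derivation:
Step 1: insert 20 -> lo=[20] hi=[] -> (len(lo)=1, len(hi)=0, max(lo)=20)
Step 2: insert 22 -> lo=[20] hi=[22] -> (len(lo)=1, len(hi)=1, max(lo)=20)
Step 3: insert 9 -> lo=[9, 20] hi=[22] -> (len(lo)=2, len(hi)=1, max(lo)=20)
Step 4: insert 29 -> lo=[9, 20] hi=[22, 29] -> (len(lo)=2, len(hi)=2, max(lo)=20)
Step 5: insert 14 -> lo=[9, 14, 20] hi=[22, 29] -> (len(lo)=3, len(hi)=2, max(lo)=20)
Step 6: insert 9 -> lo=[9, 9, 14] hi=[20, 22, 29] -> (len(lo)=3, len(hi)=3, max(lo)=14)
Step 7: insert 41 -> lo=[9, 9, 14, 20] hi=[22, 29, 41] -> (len(lo)=4, len(hi)=3, max(lo)=20)
Step 8: insert 6 -> lo=[6, 9, 9, 14] hi=[20, 22, 29, 41] -> (len(lo)=4, len(hi)=4, max(lo)=14)
Step 9: insert 42 -> lo=[6, 9, 9, 14, 20] hi=[22, 29, 41, 42] -> (len(lo)=5, len(hi)=4, max(lo)=20)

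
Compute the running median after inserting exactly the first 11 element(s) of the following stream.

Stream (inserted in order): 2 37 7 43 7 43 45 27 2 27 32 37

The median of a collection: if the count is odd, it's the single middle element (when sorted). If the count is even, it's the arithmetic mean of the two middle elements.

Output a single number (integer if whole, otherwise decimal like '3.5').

Answer: 27

Derivation:
Step 1: insert 2 -> lo=[2] (size 1, max 2) hi=[] (size 0) -> median=2
Step 2: insert 37 -> lo=[2] (size 1, max 2) hi=[37] (size 1, min 37) -> median=19.5
Step 3: insert 7 -> lo=[2, 7] (size 2, max 7) hi=[37] (size 1, min 37) -> median=7
Step 4: insert 43 -> lo=[2, 7] (size 2, max 7) hi=[37, 43] (size 2, min 37) -> median=22
Step 5: insert 7 -> lo=[2, 7, 7] (size 3, max 7) hi=[37, 43] (size 2, min 37) -> median=7
Step 6: insert 43 -> lo=[2, 7, 7] (size 3, max 7) hi=[37, 43, 43] (size 3, min 37) -> median=22
Step 7: insert 45 -> lo=[2, 7, 7, 37] (size 4, max 37) hi=[43, 43, 45] (size 3, min 43) -> median=37
Step 8: insert 27 -> lo=[2, 7, 7, 27] (size 4, max 27) hi=[37, 43, 43, 45] (size 4, min 37) -> median=32
Step 9: insert 2 -> lo=[2, 2, 7, 7, 27] (size 5, max 27) hi=[37, 43, 43, 45] (size 4, min 37) -> median=27
Step 10: insert 27 -> lo=[2, 2, 7, 7, 27] (size 5, max 27) hi=[27, 37, 43, 43, 45] (size 5, min 27) -> median=27
Step 11: insert 32 -> lo=[2, 2, 7, 7, 27, 27] (size 6, max 27) hi=[32, 37, 43, 43, 45] (size 5, min 32) -> median=27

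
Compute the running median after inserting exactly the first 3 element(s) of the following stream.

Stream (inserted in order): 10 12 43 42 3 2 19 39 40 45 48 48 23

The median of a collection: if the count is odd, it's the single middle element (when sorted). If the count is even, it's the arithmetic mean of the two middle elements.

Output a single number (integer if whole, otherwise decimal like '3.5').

Answer: 12

Derivation:
Step 1: insert 10 -> lo=[10] (size 1, max 10) hi=[] (size 0) -> median=10
Step 2: insert 12 -> lo=[10] (size 1, max 10) hi=[12] (size 1, min 12) -> median=11
Step 3: insert 43 -> lo=[10, 12] (size 2, max 12) hi=[43] (size 1, min 43) -> median=12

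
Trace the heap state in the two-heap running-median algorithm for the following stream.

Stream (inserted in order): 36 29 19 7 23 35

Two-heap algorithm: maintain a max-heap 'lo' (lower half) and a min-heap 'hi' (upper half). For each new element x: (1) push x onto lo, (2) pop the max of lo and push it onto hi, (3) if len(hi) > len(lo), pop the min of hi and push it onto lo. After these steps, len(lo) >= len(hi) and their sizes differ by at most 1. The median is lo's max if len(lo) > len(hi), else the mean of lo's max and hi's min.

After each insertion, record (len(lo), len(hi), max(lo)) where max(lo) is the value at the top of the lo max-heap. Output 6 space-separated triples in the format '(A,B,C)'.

Answer: (1,0,36) (1,1,29) (2,1,29) (2,2,19) (3,2,23) (3,3,23)

Derivation:
Step 1: insert 36 -> lo=[36] hi=[] -> (len(lo)=1, len(hi)=0, max(lo)=36)
Step 2: insert 29 -> lo=[29] hi=[36] -> (len(lo)=1, len(hi)=1, max(lo)=29)
Step 3: insert 19 -> lo=[19, 29] hi=[36] -> (len(lo)=2, len(hi)=1, max(lo)=29)
Step 4: insert 7 -> lo=[7, 19] hi=[29, 36] -> (len(lo)=2, len(hi)=2, max(lo)=19)
Step 5: insert 23 -> lo=[7, 19, 23] hi=[29, 36] -> (len(lo)=3, len(hi)=2, max(lo)=23)
Step 6: insert 35 -> lo=[7, 19, 23] hi=[29, 35, 36] -> (len(lo)=3, len(hi)=3, max(lo)=23)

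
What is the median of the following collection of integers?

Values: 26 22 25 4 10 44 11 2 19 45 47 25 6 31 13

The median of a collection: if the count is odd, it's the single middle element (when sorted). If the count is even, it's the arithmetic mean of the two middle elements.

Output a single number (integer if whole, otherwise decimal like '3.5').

Answer: 22

Derivation:
Step 1: insert 26 -> lo=[26] (size 1, max 26) hi=[] (size 0) -> median=26
Step 2: insert 22 -> lo=[22] (size 1, max 22) hi=[26] (size 1, min 26) -> median=24
Step 3: insert 25 -> lo=[22, 25] (size 2, max 25) hi=[26] (size 1, min 26) -> median=25
Step 4: insert 4 -> lo=[4, 22] (size 2, max 22) hi=[25, 26] (size 2, min 25) -> median=23.5
Step 5: insert 10 -> lo=[4, 10, 22] (size 3, max 22) hi=[25, 26] (size 2, min 25) -> median=22
Step 6: insert 44 -> lo=[4, 10, 22] (size 3, max 22) hi=[25, 26, 44] (size 3, min 25) -> median=23.5
Step 7: insert 11 -> lo=[4, 10, 11, 22] (size 4, max 22) hi=[25, 26, 44] (size 3, min 25) -> median=22
Step 8: insert 2 -> lo=[2, 4, 10, 11] (size 4, max 11) hi=[22, 25, 26, 44] (size 4, min 22) -> median=16.5
Step 9: insert 19 -> lo=[2, 4, 10, 11, 19] (size 5, max 19) hi=[22, 25, 26, 44] (size 4, min 22) -> median=19
Step 10: insert 45 -> lo=[2, 4, 10, 11, 19] (size 5, max 19) hi=[22, 25, 26, 44, 45] (size 5, min 22) -> median=20.5
Step 11: insert 47 -> lo=[2, 4, 10, 11, 19, 22] (size 6, max 22) hi=[25, 26, 44, 45, 47] (size 5, min 25) -> median=22
Step 12: insert 25 -> lo=[2, 4, 10, 11, 19, 22] (size 6, max 22) hi=[25, 25, 26, 44, 45, 47] (size 6, min 25) -> median=23.5
Step 13: insert 6 -> lo=[2, 4, 6, 10, 11, 19, 22] (size 7, max 22) hi=[25, 25, 26, 44, 45, 47] (size 6, min 25) -> median=22
Step 14: insert 31 -> lo=[2, 4, 6, 10, 11, 19, 22] (size 7, max 22) hi=[25, 25, 26, 31, 44, 45, 47] (size 7, min 25) -> median=23.5
Step 15: insert 13 -> lo=[2, 4, 6, 10, 11, 13, 19, 22] (size 8, max 22) hi=[25, 25, 26, 31, 44, 45, 47] (size 7, min 25) -> median=22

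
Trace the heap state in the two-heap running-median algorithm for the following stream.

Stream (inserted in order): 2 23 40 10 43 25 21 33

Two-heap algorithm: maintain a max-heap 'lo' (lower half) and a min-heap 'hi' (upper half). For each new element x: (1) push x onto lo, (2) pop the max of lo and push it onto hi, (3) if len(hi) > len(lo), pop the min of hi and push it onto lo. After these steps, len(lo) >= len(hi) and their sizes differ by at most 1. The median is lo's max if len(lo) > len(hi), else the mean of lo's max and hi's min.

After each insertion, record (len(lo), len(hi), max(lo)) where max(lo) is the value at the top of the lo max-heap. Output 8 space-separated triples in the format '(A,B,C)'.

Step 1: insert 2 -> lo=[2] hi=[] -> (len(lo)=1, len(hi)=0, max(lo)=2)
Step 2: insert 23 -> lo=[2] hi=[23] -> (len(lo)=1, len(hi)=1, max(lo)=2)
Step 3: insert 40 -> lo=[2, 23] hi=[40] -> (len(lo)=2, len(hi)=1, max(lo)=23)
Step 4: insert 10 -> lo=[2, 10] hi=[23, 40] -> (len(lo)=2, len(hi)=2, max(lo)=10)
Step 5: insert 43 -> lo=[2, 10, 23] hi=[40, 43] -> (len(lo)=3, len(hi)=2, max(lo)=23)
Step 6: insert 25 -> lo=[2, 10, 23] hi=[25, 40, 43] -> (len(lo)=3, len(hi)=3, max(lo)=23)
Step 7: insert 21 -> lo=[2, 10, 21, 23] hi=[25, 40, 43] -> (len(lo)=4, len(hi)=3, max(lo)=23)
Step 8: insert 33 -> lo=[2, 10, 21, 23] hi=[25, 33, 40, 43] -> (len(lo)=4, len(hi)=4, max(lo)=23)

Answer: (1,0,2) (1,1,2) (2,1,23) (2,2,10) (3,2,23) (3,3,23) (4,3,23) (4,4,23)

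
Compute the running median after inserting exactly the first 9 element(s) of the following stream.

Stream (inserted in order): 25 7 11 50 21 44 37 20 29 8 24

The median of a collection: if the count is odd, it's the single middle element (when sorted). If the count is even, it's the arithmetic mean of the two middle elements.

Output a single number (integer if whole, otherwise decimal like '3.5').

Answer: 25

Derivation:
Step 1: insert 25 -> lo=[25] (size 1, max 25) hi=[] (size 0) -> median=25
Step 2: insert 7 -> lo=[7] (size 1, max 7) hi=[25] (size 1, min 25) -> median=16
Step 3: insert 11 -> lo=[7, 11] (size 2, max 11) hi=[25] (size 1, min 25) -> median=11
Step 4: insert 50 -> lo=[7, 11] (size 2, max 11) hi=[25, 50] (size 2, min 25) -> median=18
Step 5: insert 21 -> lo=[7, 11, 21] (size 3, max 21) hi=[25, 50] (size 2, min 25) -> median=21
Step 6: insert 44 -> lo=[7, 11, 21] (size 3, max 21) hi=[25, 44, 50] (size 3, min 25) -> median=23
Step 7: insert 37 -> lo=[7, 11, 21, 25] (size 4, max 25) hi=[37, 44, 50] (size 3, min 37) -> median=25
Step 8: insert 20 -> lo=[7, 11, 20, 21] (size 4, max 21) hi=[25, 37, 44, 50] (size 4, min 25) -> median=23
Step 9: insert 29 -> lo=[7, 11, 20, 21, 25] (size 5, max 25) hi=[29, 37, 44, 50] (size 4, min 29) -> median=25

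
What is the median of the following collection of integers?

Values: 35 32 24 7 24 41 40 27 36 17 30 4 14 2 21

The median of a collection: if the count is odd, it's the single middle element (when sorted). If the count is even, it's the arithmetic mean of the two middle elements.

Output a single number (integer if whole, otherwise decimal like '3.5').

Step 1: insert 35 -> lo=[35] (size 1, max 35) hi=[] (size 0) -> median=35
Step 2: insert 32 -> lo=[32] (size 1, max 32) hi=[35] (size 1, min 35) -> median=33.5
Step 3: insert 24 -> lo=[24, 32] (size 2, max 32) hi=[35] (size 1, min 35) -> median=32
Step 4: insert 7 -> lo=[7, 24] (size 2, max 24) hi=[32, 35] (size 2, min 32) -> median=28
Step 5: insert 24 -> lo=[7, 24, 24] (size 3, max 24) hi=[32, 35] (size 2, min 32) -> median=24
Step 6: insert 41 -> lo=[7, 24, 24] (size 3, max 24) hi=[32, 35, 41] (size 3, min 32) -> median=28
Step 7: insert 40 -> lo=[7, 24, 24, 32] (size 4, max 32) hi=[35, 40, 41] (size 3, min 35) -> median=32
Step 8: insert 27 -> lo=[7, 24, 24, 27] (size 4, max 27) hi=[32, 35, 40, 41] (size 4, min 32) -> median=29.5
Step 9: insert 36 -> lo=[7, 24, 24, 27, 32] (size 5, max 32) hi=[35, 36, 40, 41] (size 4, min 35) -> median=32
Step 10: insert 17 -> lo=[7, 17, 24, 24, 27] (size 5, max 27) hi=[32, 35, 36, 40, 41] (size 5, min 32) -> median=29.5
Step 11: insert 30 -> lo=[7, 17, 24, 24, 27, 30] (size 6, max 30) hi=[32, 35, 36, 40, 41] (size 5, min 32) -> median=30
Step 12: insert 4 -> lo=[4, 7, 17, 24, 24, 27] (size 6, max 27) hi=[30, 32, 35, 36, 40, 41] (size 6, min 30) -> median=28.5
Step 13: insert 14 -> lo=[4, 7, 14, 17, 24, 24, 27] (size 7, max 27) hi=[30, 32, 35, 36, 40, 41] (size 6, min 30) -> median=27
Step 14: insert 2 -> lo=[2, 4, 7, 14, 17, 24, 24] (size 7, max 24) hi=[27, 30, 32, 35, 36, 40, 41] (size 7, min 27) -> median=25.5
Step 15: insert 21 -> lo=[2, 4, 7, 14, 17, 21, 24, 24] (size 8, max 24) hi=[27, 30, 32, 35, 36, 40, 41] (size 7, min 27) -> median=24

Answer: 24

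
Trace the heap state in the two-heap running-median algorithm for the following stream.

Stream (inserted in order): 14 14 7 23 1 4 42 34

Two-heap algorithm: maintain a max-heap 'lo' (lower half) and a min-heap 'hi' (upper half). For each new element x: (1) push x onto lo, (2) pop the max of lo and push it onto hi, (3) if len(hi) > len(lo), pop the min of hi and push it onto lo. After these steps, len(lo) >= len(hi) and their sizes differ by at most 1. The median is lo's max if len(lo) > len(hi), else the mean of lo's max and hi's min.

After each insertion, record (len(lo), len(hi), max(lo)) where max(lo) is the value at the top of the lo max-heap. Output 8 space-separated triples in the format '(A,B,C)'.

Step 1: insert 14 -> lo=[14] hi=[] -> (len(lo)=1, len(hi)=0, max(lo)=14)
Step 2: insert 14 -> lo=[14] hi=[14] -> (len(lo)=1, len(hi)=1, max(lo)=14)
Step 3: insert 7 -> lo=[7, 14] hi=[14] -> (len(lo)=2, len(hi)=1, max(lo)=14)
Step 4: insert 23 -> lo=[7, 14] hi=[14, 23] -> (len(lo)=2, len(hi)=2, max(lo)=14)
Step 5: insert 1 -> lo=[1, 7, 14] hi=[14, 23] -> (len(lo)=3, len(hi)=2, max(lo)=14)
Step 6: insert 4 -> lo=[1, 4, 7] hi=[14, 14, 23] -> (len(lo)=3, len(hi)=3, max(lo)=7)
Step 7: insert 42 -> lo=[1, 4, 7, 14] hi=[14, 23, 42] -> (len(lo)=4, len(hi)=3, max(lo)=14)
Step 8: insert 34 -> lo=[1, 4, 7, 14] hi=[14, 23, 34, 42] -> (len(lo)=4, len(hi)=4, max(lo)=14)

Answer: (1,0,14) (1,1,14) (2,1,14) (2,2,14) (3,2,14) (3,3,7) (4,3,14) (4,4,14)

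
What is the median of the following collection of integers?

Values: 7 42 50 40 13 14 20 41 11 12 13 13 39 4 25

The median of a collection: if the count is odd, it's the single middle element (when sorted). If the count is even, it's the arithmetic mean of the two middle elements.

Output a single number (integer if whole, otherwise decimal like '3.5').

Step 1: insert 7 -> lo=[7] (size 1, max 7) hi=[] (size 0) -> median=7
Step 2: insert 42 -> lo=[7] (size 1, max 7) hi=[42] (size 1, min 42) -> median=24.5
Step 3: insert 50 -> lo=[7, 42] (size 2, max 42) hi=[50] (size 1, min 50) -> median=42
Step 4: insert 40 -> lo=[7, 40] (size 2, max 40) hi=[42, 50] (size 2, min 42) -> median=41
Step 5: insert 13 -> lo=[7, 13, 40] (size 3, max 40) hi=[42, 50] (size 2, min 42) -> median=40
Step 6: insert 14 -> lo=[7, 13, 14] (size 3, max 14) hi=[40, 42, 50] (size 3, min 40) -> median=27
Step 7: insert 20 -> lo=[7, 13, 14, 20] (size 4, max 20) hi=[40, 42, 50] (size 3, min 40) -> median=20
Step 8: insert 41 -> lo=[7, 13, 14, 20] (size 4, max 20) hi=[40, 41, 42, 50] (size 4, min 40) -> median=30
Step 9: insert 11 -> lo=[7, 11, 13, 14, 20] (size 5, max 20) hi=[40, 41, 42, 50] (size 4, min 40) -> median=20
Step 10: insert 12 -> lo=[7, 11, 12, 13, 14] (size 5, max 14) hi=[20, 40, 41, 42, 50] (size 5, min 20) -> median=17
Step 11: insert 13 -> lo=[7, 11, 12, 13, 13, 14] (size 6, max 14) hi=[20, 40, 41, 42, 50] (size 5, min 20) -> median=14
Step 12: insert 13 -> lo=[7, 11, 12, 13, 13, 13] (size 6, max 13) hi=[14, 20, 40, 41, 42, 50] (size 6, min 14) -> median=13.5
Step 13: insert 39 -> lo=[7, 11, 12, 13, 13, 13, 14] (size 7, max 14) hi=[20, 39, 40, 41, 42, 50] (size 6, min 20) -> median=14
Step 14: insert 4 -> lo=[4, 7, 11, 12, 13, 13, 13] (size 7, max 13) hi=[14, 20, 39, 40, 41, 42, 50] (size 7, min 14) -> median=13.5
Step 15: insert 25 -> lo=[4, 7, 11, 12, 13, 13, 13, 14] (size 8, max 14) hi=[20, 25, 39, 40, 41, 42, 50] (size 7, min 20) -> median=14

Answer: 14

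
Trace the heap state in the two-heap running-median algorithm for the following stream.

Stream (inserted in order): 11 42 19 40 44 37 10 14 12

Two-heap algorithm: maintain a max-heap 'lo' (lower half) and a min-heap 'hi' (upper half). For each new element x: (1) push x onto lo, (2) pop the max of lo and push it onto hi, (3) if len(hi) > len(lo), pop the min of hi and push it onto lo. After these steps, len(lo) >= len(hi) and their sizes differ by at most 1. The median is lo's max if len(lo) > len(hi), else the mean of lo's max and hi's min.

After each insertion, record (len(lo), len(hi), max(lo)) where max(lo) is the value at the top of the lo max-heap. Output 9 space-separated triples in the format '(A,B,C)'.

Answer: (1,0,11) (1,1,11) (2,1,19) (2,2,19) (3,2,40) (3,3,37) (4,3,37) (4,4,19) (5,4,19)

Derivation:
Step 1: insert 11 -> lo=[11] hi=[] -> (len(lo)=1, len(hi)=0, max(lo)=11)
Step 2: insert 42 -> lo=[11] hi=[42] -> (len(lo)=1, len(hi)=1, max(lo)=11)
Step 3: insert 19 -> lo=[11, 19] hi=[42] -> (len(lo)=2, len(hi)=1, max(lo)=19)
Step 4: insert 40 -> lo=[11, 19] hi=[40, 42] -> (len(lo)=2, len(hi)=2, max(lo)=19)
Step 5: insert 44 -> lo=[11, 19, 40] hi=[42, 44] -> (len(lo)=3, len(hi)=2, max(lo)=40)
Step 6: insert 37 -> lo=[11, 19, 37] hi=[40, 42, 44] -> (len(lo)=3, len(hi)=3, max(lo)=37)
Step 7: insert 10 -> lo=[10, 11, 19, 37] hi=[40, 42, 44] -> (len(lo)=4, len(hi)=3, max(lo)=37)
Step 8: insert 14 -> lo=[10, 11, 14, 19] hi=[37, 40, 42, 44] -> (len(lo)=4, len(hi)=4, max(lo)=19)
Step 9: insert 12 -> lo=[10, 11, 12, 14, 19] hi=[37, 40, 42, 44] -> (len(lo)=5, len(hi)=4, max(lo)=19)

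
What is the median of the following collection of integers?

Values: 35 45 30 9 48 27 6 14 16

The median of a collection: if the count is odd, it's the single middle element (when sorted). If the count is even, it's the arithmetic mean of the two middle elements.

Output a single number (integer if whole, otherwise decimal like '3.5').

Step 1: insert 35 -> lo=[35] (size 1, max 35) hi=[] (size 0) -> median=35
Step 2: insert 45 -> lo=[35] (size 1, max 35) hi=[45] (size 1, min 45) -> median=40
Step 3: insert 30 -> lo=[30, 35] (size 2, max 35) hi=[45] (size 1, min 45) -> median=35
Step 4: insert 9 -> lo=[9, 30] (size 2, max 30) hi=[35, 45] (size 2, min 35) -> median=32.5
Step 5: insert 48 -> lo=[9, 30, 35] (size 3, max 35) hi=[45, 48] (size 2, min 45) -> median=35
Step 6: insert 27 -> lo=[9, 27, 30] (size 3, max 30) hi=[35, 45, 48] (size 3, min 35) -> median=32.5
Step 7: insert 6 -> lo=[6, 9, 27, 30] (size 4, max 30) hi=[35, 45, 48] (size 3, min 35) -> median=30
Step 8: insert 14 -> lo=[6, 9, 14, 27] (size 4, max 27) hi=[30, 35, 45, 48] (size 4, min 30) -> median=28.5
Step 9: insert 16 -> lo=[6, 9, 14, 16, 27] (size 5, max 27) hi=[30, 35, 45, 48] (size 4, min 30) -> median=27

Answer: 27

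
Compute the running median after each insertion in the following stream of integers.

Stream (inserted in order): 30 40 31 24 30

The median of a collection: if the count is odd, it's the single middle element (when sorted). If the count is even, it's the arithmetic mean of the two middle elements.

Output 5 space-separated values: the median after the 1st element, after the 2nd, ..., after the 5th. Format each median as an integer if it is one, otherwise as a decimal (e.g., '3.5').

Step 1: insert 30 -> lo=[30] (size 1, max 30) hi=[] (size 0) -> median=30
Step 2: insert 40 -> lo=[30] (size 1, max 30) hi=[40] (size 1, min 40) -> median=35
Step 3: insert 31 -> lo=[30, 31] (size 2, max 31) hi=[40] (size 1, min 40) -> median=31
Step 4: insert 24 -> lo=[24, 30] (size 2, max 30) hi=[31, 40] (size 2, min 31) -> median=30.5
Step 5: insert 30 -> lo=[24, 30, 30] (size 3, max 30) hi=[31, 40] (size 2, min 31) -> median=30

Answer: 30 35 31 30.5 30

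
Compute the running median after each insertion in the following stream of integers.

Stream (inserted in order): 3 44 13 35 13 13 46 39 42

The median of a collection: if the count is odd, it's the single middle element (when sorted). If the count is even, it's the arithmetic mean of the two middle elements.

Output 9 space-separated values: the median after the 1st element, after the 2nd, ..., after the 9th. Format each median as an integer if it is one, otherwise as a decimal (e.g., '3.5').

Step 1: insert 3 -> lo=[3] (size 1, max 3) hi=[] (size 0) -> median=3
Step 2: insert 44 -> lo=[3] (size 1, max 3) hi=[44] (size 1, min 44) -> median=23.5
Step 3: insert 13 -> lo=[3, 13] (size 2, max 13) hi=[44] (size 1, min 44) -> median=13
Step 4: insert 35 -> lo=[3, 13] (size 2, max 13) hi=[35, 44] (size 2, min 35) -> median=24
Step 5: insert 13 -> lo=[3, 13, 13] (size 3, max 13) hi=[35, 44] (size 2, min 35) -> median=13
Step 6: insert 13 -> lo=[3, 13, 13] (size 3, max 13) hi=[13, 35, 44] (size 3, min 13) -> median=13
Step 7: insert 46 -> lo=[3, 13, 13, 13] (size 4, max 13) hi=[35, 44, 46] (size 3, min 35) -> median=13
Step 8: insert 39 -> lo=[3, 13, 13, 13] (size 4, max 13) hi=[35, 39, 44, 46] (size 4, min 35) -> median=24
Step 9: insert 42 -> lo=[3, 13, 13, 13, 35] (size 5, max 35) hi=[39, 42, 44, 46] (size 4, min 39) -> median=35

Answer: 3 23.5 13 24 13 13 13 24 35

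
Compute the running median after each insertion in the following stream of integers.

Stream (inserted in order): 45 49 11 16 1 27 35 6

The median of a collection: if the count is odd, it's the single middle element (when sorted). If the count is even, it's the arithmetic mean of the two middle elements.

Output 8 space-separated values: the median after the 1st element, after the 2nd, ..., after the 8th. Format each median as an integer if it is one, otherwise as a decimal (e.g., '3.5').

Step 1: insert 45 -> lo=[45] (size 1, max 45) hi=[] (size 0) -> median=45
Step 2: insert 49 -> lo=[45] (size 1, max 45) hi=[49] (size 1, min 49) -> median=47
Step 3: insert 11 -> lo=[11, 45] (size 2, max 45) hi=[49] (size 1, min 49) -> median=45
Step 4: insert 16 -> lo=[11, 16] (size 2, max 16) hi=[45, 49] (size 2, min 45) -> median=30.5
Step 5: insert 1 -> lo=[1, 11, 16] (size 3, max 16) hi=[45, 49] (size 2, min 45) -> median=16
Step 6: insert 27 -> lo=[1, 11, 16] (size 3, max 16) hi=[27, 45, 49] (size 3, min 27) -> median=21.5
Step 7: insert 35 -> lo=[1, 11, 16, 27] (size 4, max 27) hi=[35, 45, 49] (size 3, min 35) -> median=27
Step 8: insert 6 -> lo=[1, 6, 11, 16] (size 4, max 16) hi=[27, 35, 45, 49] (size 4, min 27) -> median=21.5

Answer: 45 47 45 30.5 16 21.5 27 21.5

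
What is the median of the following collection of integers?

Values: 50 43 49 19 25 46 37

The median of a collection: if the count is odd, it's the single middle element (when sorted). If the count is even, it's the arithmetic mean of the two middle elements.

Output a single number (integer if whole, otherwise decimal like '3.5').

Step 1: insert 50 -> lo=[50] (size 1, max 50) hi=[] (size 0) -> median=50
Step 2: insert 43 -> lo=[43] (size 1, max 43) hi=[50] (size 1, min 50) -> median=46.5
Step 3: insert 49 -> lo=[43, 49] (size 2, max 49) hi=[50] (size 1, min 50) -> median=49
Step 4: insert 19 -> lo=[19, 43] (size 2, max 43) hi=[49, 50] (size 2, min 49) -> median=46
Step 5: insert 25 -> lo=[19, 25, 43] (size 3, max 43) hi=[49, 50] (size 2, min 49) -> median=43
Step 6: insert 46 -> lo=[19, 25, 43] (size 3, max 43) hi=[46, 49, 50] (size 3, min 46) -> median=44.5
Step 7: insert 37 -> lo=[19, 25, 37, 43] (size 4, max 43) hi=[46, 49, 50] (size 3, min 46) -> median=43

Answer: 43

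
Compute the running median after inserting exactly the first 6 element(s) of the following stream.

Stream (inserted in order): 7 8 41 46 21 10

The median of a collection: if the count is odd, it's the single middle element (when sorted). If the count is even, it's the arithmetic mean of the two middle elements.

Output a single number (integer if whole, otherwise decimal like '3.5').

Answer: 15.5

Derivation:
Step 1: insert 7 -> lo=[7] (size 1, max 7) hi=[] (size 0) -> median=7
Step 2: insert 8 -> lo=[7] (size 1, max 7) hi=[8] (size 1, min 8) -> median=7.5
Step 3: insert 41 -> lo=[7, 8] (size 2, max 8) hi=[41] (size 1, min 41) -> median=8
Step 4: insert 46 -> lo=[7, 8] (size 2, max 8) hi=[41, 46] (size 2, min 41) -> median=24.5
Step 5: insert 21 -> lo=[7, 8, 21] (size 3, max 21) hi=[41, 46] (size 2, min 41) -> median=21
Step 6: insert 10 -> lo=[7, 8, 10] (size 3, max 10) hi=[21, 41, 46] (size 3, min 21) -> median=15.5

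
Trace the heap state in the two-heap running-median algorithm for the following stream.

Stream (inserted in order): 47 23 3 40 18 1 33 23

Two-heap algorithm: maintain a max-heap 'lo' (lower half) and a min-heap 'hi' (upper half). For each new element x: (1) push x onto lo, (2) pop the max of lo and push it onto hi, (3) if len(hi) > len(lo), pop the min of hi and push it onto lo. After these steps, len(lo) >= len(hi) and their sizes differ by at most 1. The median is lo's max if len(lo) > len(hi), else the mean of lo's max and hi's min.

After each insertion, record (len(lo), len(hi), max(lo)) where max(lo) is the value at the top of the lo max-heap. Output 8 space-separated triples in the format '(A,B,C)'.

Answer: (1,0,47) (1,1,23) (2,1,23) (2,2,23) (3,2,23) (3,3,18) (4,3,23) (4,4,23)

Derivation:
Step 1: insert 47 -> lo=[47] hi=[] -> (len(lo)=1, len(hi)=0, max(lo)=47)
Step 2: insert 23 -> lo=[23] hi=[47] -> (len(lo)=1, len(hi)=1, max(lo)=23)
Step 3: insert 3 -> lo=[3, 23] hi=[47] -> (len(lo)=2, len(hi)=1, max(lo)=23)
Step 4: insert 40 -> lo=[3, 23] hi=[40, 47] -> (len(lo)=2, len(hi)=2, max(lo)=23)
Step 5: insert 18 -> lo=[3, 18, 23] hi=[40, 47] -> (len(lo)=3, len(hi)=2, max(lo)=23)
Step 6: insert 1 -> lo=[1, 3, 18] hi=[23, 40, 47] -> (len(lo)=3, len(hi)=3, max(lo)=18)
Step 7: insert 33 -> lo=[1, 3, 18, 23] hi=[33, 40, 47] -> (len(lo)=4, len(hi)=3, max(lo)=23)
Step 8: insert 23 -> lo=[1, 3, 18, 23] hi=[23, 33, 40, 47] -> (len(lo)=4, len(hi)=4, max(lo)=23)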